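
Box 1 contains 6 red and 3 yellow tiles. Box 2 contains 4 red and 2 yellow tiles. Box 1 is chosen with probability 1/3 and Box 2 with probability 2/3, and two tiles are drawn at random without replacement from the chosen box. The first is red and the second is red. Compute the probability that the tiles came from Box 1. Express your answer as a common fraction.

P(E | Box 1) = 5/12; P(E | Box 2) = 2/5.
P(E) = 1/3·5/12 + 2/3·2/5 = 73/180.
By Bayes' rule, P(Box 1 | E) = 5/36 / 73/180 = 25/73 ≈ 0.3425.

25/73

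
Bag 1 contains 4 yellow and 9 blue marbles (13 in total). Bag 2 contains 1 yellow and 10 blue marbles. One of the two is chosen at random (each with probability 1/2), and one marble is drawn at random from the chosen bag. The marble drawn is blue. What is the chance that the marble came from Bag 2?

P(blue | Bag 1) = 9/13; P(blue | Bag 2) = 10/11.
P(blue) = 1/2·9/13 + 1/2·10/11 = 229/286.
By Bayes' rule, P(Bag 2 | blue) = 5/11 / 229/286 = 130/229 ≈ 0.5677.

130/229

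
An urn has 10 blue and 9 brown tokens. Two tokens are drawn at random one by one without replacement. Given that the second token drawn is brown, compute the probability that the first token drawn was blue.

5/9

P(first=blue and the second token drawn is brown) = (10/19)·(9/18) = 5/19.
P(the second token drawn is brown) = Σ over first color = 5/19 + 4/19 = 9/19.
By Bayes, P(first=blue | the second token drawn is brown) = 5/19 / 9/19 = 5/9 ≈ 0.5556.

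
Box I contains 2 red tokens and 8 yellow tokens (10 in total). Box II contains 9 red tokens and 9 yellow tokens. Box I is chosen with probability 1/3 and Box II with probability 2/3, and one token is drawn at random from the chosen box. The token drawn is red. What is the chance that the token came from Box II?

P(red | Box I) = 1/5; P(red | Box II) = 1/2.
P(red) = 1/3·1/5 + 2/3·1/2 = 2/5.
By Bayes' rule, P(Box II | red) = 1/3 / 2/5 = 5/6 ≈ 0.8333.

5/6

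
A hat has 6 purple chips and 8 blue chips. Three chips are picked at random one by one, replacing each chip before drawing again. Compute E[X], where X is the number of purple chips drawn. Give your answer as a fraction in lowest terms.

By linearity of expectation, E[X] = Σ P(draw i is purple); each independent draw has P(purple) = 6/14.
E[X] = 3 · 6/14 = 9/7 ≈ 1.2857.

9/7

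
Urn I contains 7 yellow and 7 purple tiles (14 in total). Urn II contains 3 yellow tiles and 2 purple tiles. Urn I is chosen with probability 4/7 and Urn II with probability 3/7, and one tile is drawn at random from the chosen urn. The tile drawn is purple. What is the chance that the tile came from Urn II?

3/8

P(purple | Urn I) = 1/2; P(purple | Urn II) = 2/5.
P(purple) = 4/7·1/2 + 3/7·2/5 = 16/35.
By Bayes' rule, P(Urn II | purple) = 6/35 / 16/35 = 3/8 ≈ 0.3750.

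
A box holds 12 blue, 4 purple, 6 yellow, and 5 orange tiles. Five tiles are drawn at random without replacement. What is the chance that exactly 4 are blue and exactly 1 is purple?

22/897

Unordered draws without replacement: count favorable combinations over C(27,5).
Favorable = C(12,4) · C(4,1) · C(6,0) · C(5,0) = 1980; total = C(27,5) = 80730.
P = 1980/80730 = 22/897 ≈ 0.0245.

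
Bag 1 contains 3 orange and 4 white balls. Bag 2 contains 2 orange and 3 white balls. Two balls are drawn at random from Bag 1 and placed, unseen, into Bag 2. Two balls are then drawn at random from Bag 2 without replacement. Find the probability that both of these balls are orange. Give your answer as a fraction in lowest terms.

20/147

Condition on how many of the transferred balls are orange (from Bag 1: 3 orange of 7; then Bag 2 has 7 total).
  0 orange: C(3,0)C(4,2)/C(7,2) = 2/7; then P = C(2,2)/C(7,2) = 1/21
  1 orange: C(3,1)C(4,1)/C(7,2) = 4/7; then P = C(3,2)/C(7,2) = 1/7
  2 orange: C(3,2)C(4,0)/C(7,2) = 1/7; then P = C(4,2)/C(7,2) = 2/7
P(both orange) = 20/147 ≈ 0.1361.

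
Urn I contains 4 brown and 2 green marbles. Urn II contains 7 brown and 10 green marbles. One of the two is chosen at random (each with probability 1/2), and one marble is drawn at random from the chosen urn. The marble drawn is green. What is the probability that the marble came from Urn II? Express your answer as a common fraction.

P(green | Urn I) = 1/3; P(green | Urn II) = 10/17.
P(green) = 1/2·1/3 + 1/2·10/17 = 47/102.
By Bayes' rule, P(Urn II | green) = 5/17 / 47/102 = 30/47 ≈ 0.6383.

30/47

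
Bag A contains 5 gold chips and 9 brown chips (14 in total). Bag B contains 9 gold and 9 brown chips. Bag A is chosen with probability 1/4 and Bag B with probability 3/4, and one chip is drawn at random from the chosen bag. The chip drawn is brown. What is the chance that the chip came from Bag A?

P(brown | Bag A) = 9/14; P(brown | Bag B) = 1/2.
P(brown) = 1/4·9/14 + 3/4·1/2 = 15/28.
By Bayes' rule, P(Bag A | brown) = 9/56 / 15/28 = 3/10 ≈ 0.3000.

3/10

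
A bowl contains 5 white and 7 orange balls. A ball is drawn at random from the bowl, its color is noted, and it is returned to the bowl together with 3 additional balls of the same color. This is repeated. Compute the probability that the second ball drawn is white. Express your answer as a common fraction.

5/12

Condition on the first draw. If first is white (prob 5/12), second-white has prob (8)/(15); if not (prob 7/12), it has prob 5/(15).
P = (5/12)·(8/15) + (7/12)·(5/15) = 5/12 ≈ 0.4167.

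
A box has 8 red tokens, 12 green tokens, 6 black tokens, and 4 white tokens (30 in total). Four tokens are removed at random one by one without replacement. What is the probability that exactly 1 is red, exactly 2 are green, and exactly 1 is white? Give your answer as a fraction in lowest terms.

Unordered draws without replacement: count favorable combinations over C(30,4).
Favorable = C(8,1) · C(12,2) · C(6,0) · C(4,1) = 2112; total = C(30,4) = 27405.
P = 2112/27405 = 704/9135 ≈ 0.0771.

704/9135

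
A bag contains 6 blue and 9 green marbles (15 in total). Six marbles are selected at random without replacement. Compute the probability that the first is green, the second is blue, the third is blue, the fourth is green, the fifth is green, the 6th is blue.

Multiply the conditional probability of each draw in order, without replacement, so each draw removes one from its color and from the total.
P = (9/15) · (6/14) · (5/13) · (8/12) · (7/11) · (4/10) = 12/715 ≈ 0.0168.

12/715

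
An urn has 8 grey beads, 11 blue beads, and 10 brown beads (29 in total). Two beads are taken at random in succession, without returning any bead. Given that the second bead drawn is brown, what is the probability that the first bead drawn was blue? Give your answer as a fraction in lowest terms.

P(first=blue and the second bead drawn is brown) = (11/29)·(10/28) = 55/406.
P(the second bead drawn is brown) = Σ over first color = 20/203 + 55/406 + 45/406 = 10/29.
By Bayes, P(first=blue | the second bead drawn is brown) = 55/406 / 10/29 = 11/28 ≈ 0.3929.

11/28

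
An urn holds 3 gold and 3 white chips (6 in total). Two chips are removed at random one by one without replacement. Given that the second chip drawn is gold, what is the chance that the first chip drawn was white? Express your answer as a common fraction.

3/5

P(first=white and the second chip drawn is gold) = (3/6)·(3/5) = 3/10.
P(the second chip drawn is gold) = Σ over first color = 1/5 + 3/10 = 1/2.
By Bayes, P(first=white | the second chip drawn is gold) = 3/10 / 1/2 = 3/5 ≈ 0.6000.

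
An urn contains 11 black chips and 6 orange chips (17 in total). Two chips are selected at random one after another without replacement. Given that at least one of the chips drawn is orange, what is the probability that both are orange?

P(both orange) = C(6,2)/C(17,2) = 15/136; P(at least one orange) = 1 − C(11,2)/C(17,2) = 81/136.
Since 'both orange' ⊆ 'at least one orange', P(both | at least one) = 15/136 / 81/136 = 5/27 ≈ 0.1852.

5/27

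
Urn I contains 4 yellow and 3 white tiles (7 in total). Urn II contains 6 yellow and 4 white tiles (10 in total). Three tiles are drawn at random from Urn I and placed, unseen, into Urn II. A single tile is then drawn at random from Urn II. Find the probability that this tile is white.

37/91

Condition on how many of the transferred tiles are white (from Urn I: 3 white of 7; then Urn II has 13 total).
  0 white: C(3,0)C(4,3)/C(7,3) = 4/35; then P = 4/13
  1 white: C(3,1)C(4,2)/C(7,3) = 18/35; then P = 5/13
  2 white: C(3,2)C(4,1)/C(7,3) = 12/35; then P = 6/13
  3 white: C(3,3)C(4,0)/C(7,3) = 1/35; then P = 7/13
P(white from Urn II) = 37/91 ≈ 0.4066.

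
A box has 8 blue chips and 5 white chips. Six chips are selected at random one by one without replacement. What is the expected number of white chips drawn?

30/13

By linearity of expectation, E[X] = Σ P(draw i is white); by symmetry each draw (even without replacement) has P(white) = 5/13.
E[X] = 6 · 5/13 = 30/13 ≈ 2.3077.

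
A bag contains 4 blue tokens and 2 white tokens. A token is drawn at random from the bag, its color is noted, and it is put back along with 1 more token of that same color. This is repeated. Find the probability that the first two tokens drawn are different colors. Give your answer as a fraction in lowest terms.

Either white then blue, or blue then white; after the first draw the total is 7.
P = (2/6)·(4/7) + (4/6)·(2/7) = 8/21 ≈ 0.3810.

8/21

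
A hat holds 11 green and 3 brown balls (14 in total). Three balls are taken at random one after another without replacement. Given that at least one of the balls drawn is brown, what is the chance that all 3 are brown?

P(all 3 brown) = C(3,3)/C(14,3) = 1/364; P(at least one brown) = 1 − C(11,3)/C(14,3) = 199/364.
Since 'all 3 brown' ⊆ 'at least one brown', P(all 3 | at least one) = 1/364 / 199/364 = 1/199 ≈ 0.0050.

1/199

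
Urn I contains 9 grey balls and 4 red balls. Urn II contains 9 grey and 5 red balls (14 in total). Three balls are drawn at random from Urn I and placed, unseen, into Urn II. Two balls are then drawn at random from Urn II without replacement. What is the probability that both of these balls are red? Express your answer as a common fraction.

193/1768

Condition on how many of the transferred balls are red (from Urn I: 4 red of 13; then Urn II has 17 total).
  0 red: C(4,0)C(9,3)/C(13,3) = 42/143; then P = C(5,2)/C(17,2) = 5/68
  1 red: C(4,1)C(9,2)/C(13,3) = 72/143; then P = C(6,2)/C(17,2) = 15/136
  2 red: C(4,2)C(9,1)/C(13,3) = 27/143; then P = C(7,2)/C(17,2) = 21/136
  3 red: C(4,3)C(9,0)/C(13,3) = 2/143; then P = C(8,2)/C(17,2) = 7/34
P(both red) = 193/1768 ≈ 0.1092.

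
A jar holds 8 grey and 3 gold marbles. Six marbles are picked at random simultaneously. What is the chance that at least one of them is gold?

Use the complement: P(at least one gold) = 1 − P(no gold).
P(none) = C(8,6)/C(11,6) = 28/462.
So P = 1 − 28/462 = 31/33 ≈ 0.9394.

31/33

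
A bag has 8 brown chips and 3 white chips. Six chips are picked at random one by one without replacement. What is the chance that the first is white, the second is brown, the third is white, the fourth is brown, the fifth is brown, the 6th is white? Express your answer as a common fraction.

Multiply the conditional probability of each draw in order, without replacement, so each draw removes one from its color and from the total.
P = (3/11) · (8/10) · (2/9) · (7/8) · (6/7) · (1/6) = 1/165 ≈ 0.0061.

1/165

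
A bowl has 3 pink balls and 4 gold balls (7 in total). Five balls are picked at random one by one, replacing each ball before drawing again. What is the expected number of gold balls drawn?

By linearity of expectation, E[X] = Σ P(draw i is gold); each independent draw has P(gold) = 4/7.
E[X] = 5 · 4/7 = 20/7 ≈ 2.8571.

20/7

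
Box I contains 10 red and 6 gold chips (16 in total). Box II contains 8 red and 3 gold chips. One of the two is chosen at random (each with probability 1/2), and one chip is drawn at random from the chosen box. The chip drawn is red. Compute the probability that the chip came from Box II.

P(red | Box I) = 5/8; P(red | Box II) = 8/11.
P(red) = 1/2·5/8 + 1/2·8/11 = 119/176.
By Bayes' rule, P(Box II | red) = 4/11 / 119/176 = 64/119 ≈ 0.5378.

64/119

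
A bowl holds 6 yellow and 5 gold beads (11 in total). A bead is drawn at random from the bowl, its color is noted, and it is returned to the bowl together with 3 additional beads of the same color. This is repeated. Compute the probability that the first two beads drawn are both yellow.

27/77

After a yellow draw the bowl holds 9 yellow out of 14.
P = (6/11)·(9/14) = 27/77 ≈ 0.3506.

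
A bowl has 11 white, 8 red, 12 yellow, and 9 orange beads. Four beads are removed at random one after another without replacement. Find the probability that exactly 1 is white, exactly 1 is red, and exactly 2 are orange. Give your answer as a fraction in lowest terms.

Unordered draws without replacement: count favorable combinations over C(40,4).
Favorable = C(11,1) · C(8,1) · C(12,0) · C(9,2) = 3168; total = C(40,4) = 91390.
P = 3168/91390 = 1584/45695 ≈ 0.0347.

1584/45695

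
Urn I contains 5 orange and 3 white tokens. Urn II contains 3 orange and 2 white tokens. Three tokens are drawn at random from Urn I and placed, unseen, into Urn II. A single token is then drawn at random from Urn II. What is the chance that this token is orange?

39/64

Condition on how many of the transferred tokens are orange (from Urn I: 5 orange of 8; then Urn II has 8 total).
  0 orange: C(5,0)C(3,3)/C(8,3) = 1/56; then P = 3/8
  1 orange: C(5,1)C(3,2)/C(8,3) = 15/56; then P = 4/8
  2 orange: C(5,2)C(3,1)/C(8,3) = 15/28; then P = 5/8
  3 orange: C(5,3)C(3,0)/C(8,3) = 5/28; then P = 6/8
P(orange from Urn II) = 39/64 ≈ 0.6094.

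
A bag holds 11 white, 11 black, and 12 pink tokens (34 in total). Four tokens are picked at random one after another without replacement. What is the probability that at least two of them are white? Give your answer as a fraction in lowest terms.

205/527

Sum the hypergeometric tail for j = 2,…,4 white tokens.
Favorable = C(11,2)·C(23,2) + C(11,3)·C(23,1) + C(11,4)·C(23,0) = 18040; total = C(34,4) = 46376.
P = 18040/46376 = 205/527 ≈ 0.3890.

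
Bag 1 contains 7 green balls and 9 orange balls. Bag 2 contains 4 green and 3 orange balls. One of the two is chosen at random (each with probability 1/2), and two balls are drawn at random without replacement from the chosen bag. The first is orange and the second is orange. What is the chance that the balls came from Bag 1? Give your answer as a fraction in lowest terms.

P(E | Bag 1) = 3/10; P(E | Bag 2) = 1/7.
P(E) = 1/2·3/10 + 1/2·1/7 = 31/140.
By Bayes' rule, P(Bag 1 | E) = 3/20 / 31/140 = 21/31 ≈ 0.6774.

21/31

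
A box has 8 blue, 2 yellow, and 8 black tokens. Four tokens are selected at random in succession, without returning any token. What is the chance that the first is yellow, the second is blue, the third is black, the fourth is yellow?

Multiply the conditional probability of each draw in order, without replacement, so each draw removes one from its color and from the total.
P = (2/18) · (8/17) · (8/16) · (1/15) = 4/2295 ≈ 0.0017.

4/2295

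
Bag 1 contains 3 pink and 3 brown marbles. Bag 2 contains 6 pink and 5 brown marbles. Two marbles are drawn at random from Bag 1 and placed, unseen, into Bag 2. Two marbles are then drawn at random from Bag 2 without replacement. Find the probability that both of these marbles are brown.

Condition on how many of the transferred marbles are brown (from Bag 1: 3 brown of 6; then Bag 2 has 13 total).
  0 brown: C(3,0)C(3,2)/C(6,2) = 1/5; then P = C(5,2)/C(13,2) = 5/39
  1 brown: C(3,1)C(3,1)/C(6,2) = 3/5; then P = C(6,2)/C(13,2) = 5/26
  2 brown: C(3,2)C(3,0)/C(6,2) = 1/5; then P = C(7,2)/C(13,2) = 7/26
P(both brown) = 38/195 ≈ 0.1949.

38/195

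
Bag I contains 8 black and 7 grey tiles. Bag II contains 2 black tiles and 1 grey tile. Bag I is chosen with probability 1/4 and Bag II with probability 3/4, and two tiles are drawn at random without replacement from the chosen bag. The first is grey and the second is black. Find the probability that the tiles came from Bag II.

15/19

P(E | Bag I) = 4/15; P(E | Bag II) = 1/3.
P(E) = 1/4·4/15 + 3/4·1/3 = 19/60.
By Bayes' rule, P(Bag II | E) = 1/4 / 19/60 = 15/19 ≈ 0.7895.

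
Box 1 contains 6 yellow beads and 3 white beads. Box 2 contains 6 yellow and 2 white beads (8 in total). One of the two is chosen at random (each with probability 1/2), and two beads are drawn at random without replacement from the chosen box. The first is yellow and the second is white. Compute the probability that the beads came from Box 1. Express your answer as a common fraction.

P(E | Box 1) = 1/4; P(E | Box 2) = 3/14.
P(E) = 1/2·1/4 + 1/2·3/14 = 13/56.
By Bayes' rule, P(Box 1 | E) = 1/8 / 13/56 = 7/13 ≈ 0.5385.

7/13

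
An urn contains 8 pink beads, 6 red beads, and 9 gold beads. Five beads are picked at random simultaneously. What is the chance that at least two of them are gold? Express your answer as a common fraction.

Sum the hypergeometric tail for j = 2,…,5 gold beads.
Favorable = C(9,2)·C(14,3) + C(9,3)·C(14,2) + C(9,4)·C(14,1) + C(9,5)·C(14,0) = 22638; total = C(23,5) = 33649.
P = 22638/33649 = 294/437 ≈ 0.6728.

294/437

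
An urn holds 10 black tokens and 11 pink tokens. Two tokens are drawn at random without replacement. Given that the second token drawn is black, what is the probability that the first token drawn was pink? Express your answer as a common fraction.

P(first=pink and the second token drawn is black) = (11/21)·(10/20) = 11/42.
P(the second token drawn is black) = Σ over first color = 3/14 + 11/42 = 10/21.
By Bayes, P(first=pink | the second token drawn is black) = 11/42 / 10/21 = 11/20 ≈ 0.5500.

11/20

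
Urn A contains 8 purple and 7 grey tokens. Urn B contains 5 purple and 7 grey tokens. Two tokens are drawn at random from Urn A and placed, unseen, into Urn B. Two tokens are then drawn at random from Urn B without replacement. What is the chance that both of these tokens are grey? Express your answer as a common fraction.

Condition on how many of the transferred tokens are grey (from Urn A: 7 grey of 15; then Urn B has 14 total).
  0 grey: C(7,0)C(8,2)/C(15,2) = 4/15; then P = C(7,2)/C(14,2) = 3/13
  1 grey: C(7,1)C(8,1)/C(15,2) = 8/15; then P = C(8,2)/C(14,2) = 4/13
  2 grey: C(7,2)C(8,0)/C(15,2) = 1/5; then P = C(9,2)/C(14,2) = 36/91
P(both grey) = 32/105 ≈ 0.3048.

32/105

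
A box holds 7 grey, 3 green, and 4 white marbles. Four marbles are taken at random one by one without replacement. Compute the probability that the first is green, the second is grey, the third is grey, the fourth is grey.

Multiply the conditional probability of each draw in order, without replacement, so each draw removes one from its color and from the total.
P = (3/14) · (7/13) · (6/12) · (5/11) = 15/572 ≈ 0.0262.

15/572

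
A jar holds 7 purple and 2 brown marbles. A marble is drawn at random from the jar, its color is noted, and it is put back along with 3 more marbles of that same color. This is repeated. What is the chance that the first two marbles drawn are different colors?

Either brown then purple, or purple then brown; after the first draw the total is 12.
P = (2/9)·(7/12) + (7/9)·(2/12) = 7/27 ≈ 0.2593.

7/27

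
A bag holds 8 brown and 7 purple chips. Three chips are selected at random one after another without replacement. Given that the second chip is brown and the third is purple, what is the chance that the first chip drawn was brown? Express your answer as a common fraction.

7/13

P(first=brown and the second chip is brown and the third is purple) = (8/15)·(7/14)·(7/13) = 28/195.
P(E) = Σ over first color = 28/195 + 8/65 = 4/15.
By Bayes, P(first=brown | E) = 28/195 / 4/15 = 7/13 ≈ 0.5385.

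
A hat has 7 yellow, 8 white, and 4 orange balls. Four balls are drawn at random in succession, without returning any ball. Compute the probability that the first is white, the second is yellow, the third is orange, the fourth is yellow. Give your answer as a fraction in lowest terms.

14/969

Multiply the conditional probability of each draw in order, without replacement, so each draw removes one from its color and from the total.
P = (8/19) · (7/18) · (4/17) · (6/16) = 14/969 ≈ 0.0144.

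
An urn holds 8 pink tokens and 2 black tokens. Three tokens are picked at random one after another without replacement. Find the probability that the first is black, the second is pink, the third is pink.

Multiply the conditional probability of each draw in order, without replacement, so each draw removes one from its color and from the total.
P = (2/10) · (8/9) · (7/8) = 7/45 ≈ 0.1556.

7/45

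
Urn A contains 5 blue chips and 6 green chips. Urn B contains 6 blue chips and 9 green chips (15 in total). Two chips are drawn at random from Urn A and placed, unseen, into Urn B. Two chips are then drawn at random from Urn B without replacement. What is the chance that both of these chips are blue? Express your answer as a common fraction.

227/1496

Condition on how many of the transferred chips are blue (from Urn A: 5 blue of 11; then Urn B has 17 total).
  0 blue: C(5,0)C(6,2)/C(11,2) = 3/11; then P = C(6,2)/C(17,2) = 15/136
  1 blue: C(5,1)C(6,1)/C(11,2) = 6/11; then P = C(7,2)/C(17,2) = 21/136
  2 blue: C(5,2)C(6,0)/C(11,2) = 2/11; then P = C(8,2)/C(17,2) = 7/34
P(both blue) = 227/1496 ≈ 0.1517.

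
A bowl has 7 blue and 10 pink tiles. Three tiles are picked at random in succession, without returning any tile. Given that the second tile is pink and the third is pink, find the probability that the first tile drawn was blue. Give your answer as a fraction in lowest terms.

7/15

P(first=blue and the second tile is pink and the third is pink) = (7/17)·(10/16)·(9/15) = 21/136.
P(E) = Σ over first color = 21/136 + 3/17 = 45/136.
By Bayes, P(first=blue | E) = 21/136 / 45/136 = 7/15 ≈ 0.4667.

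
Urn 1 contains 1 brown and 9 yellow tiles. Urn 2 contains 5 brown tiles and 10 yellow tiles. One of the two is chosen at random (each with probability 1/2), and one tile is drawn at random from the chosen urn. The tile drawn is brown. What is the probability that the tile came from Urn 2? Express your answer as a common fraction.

P(brown | Urn 1) = 1/10; P(brown | Urn 2) = 1/3.
P(brown) = 1/2·1/10 + 1/2·1/3 = 13/60.
By Bayes' rule, P(Urn 2 | brown) = 1/6 / 13/60 = 10/13 ≈ 0.7692.

10/13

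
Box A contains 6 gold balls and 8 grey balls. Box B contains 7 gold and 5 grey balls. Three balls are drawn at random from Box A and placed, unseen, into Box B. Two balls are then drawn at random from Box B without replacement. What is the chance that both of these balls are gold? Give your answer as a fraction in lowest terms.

185/637

Condition on how many of the transferred balls are gold (from Box A: 6 gold of 14; then Box B has 15 total).
  0 gold: C(6,0)C(8,3)/C(14,3) = 2/13; then P = C(7,2)/C(15,2) = 1/5
  1 gold: C(6,1)C(8,2)/C(14,3) = 6/13; then P = C(8,2)/C(15,2) = 4/15
  2 gold: C(6,2)C(8,1)/C(14,3) = 30/91; then P = C(9,2)/C(15,2) = 12/35
  3 gold: C(6,3)C(8,0)/C(14,3) = 5/91; then P = C(10,2)/C(15,2) = 3/7
P(both gold) = 185/637 ≈ 0.2904.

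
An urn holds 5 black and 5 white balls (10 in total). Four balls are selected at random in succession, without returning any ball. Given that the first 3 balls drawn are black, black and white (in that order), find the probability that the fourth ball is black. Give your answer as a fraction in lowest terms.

After removing 2 black, 1 white, the urn has 3 black out of 7 remaining.
P(fourth is black | given) = 3/7 ≈ 0.4286.

3/7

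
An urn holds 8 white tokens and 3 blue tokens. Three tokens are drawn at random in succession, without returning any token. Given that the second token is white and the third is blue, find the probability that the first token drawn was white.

P(first=white and the second token is white and the third is blue) = (8/11)·(7/10)·(3/9) = 28/165.
P(E) = Σ over first color = 28/165 + 8/165 = 12/55.
By Bayes, P(first=white | E) = 28/165 / 12/55 = 7/9 ≈ 0.7778.

7/9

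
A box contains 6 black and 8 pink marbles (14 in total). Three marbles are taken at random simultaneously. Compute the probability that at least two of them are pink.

8/13

Sum the hypergeometric tail for j = 2,…,3 pink marbles.
Favorable = C(8,2)·C(6,1) + C(8,3)·C(6,0) = 224; total = C(14,3) = 364.
P = 224/364 = 8/13 ≈ 0.6154.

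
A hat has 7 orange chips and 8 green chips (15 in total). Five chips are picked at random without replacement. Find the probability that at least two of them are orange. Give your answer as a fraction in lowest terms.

Sum the hypergeometric tail for j = 2,…,5 orange chips.
Favorable = C(7,2)·C(8,3) + C(7,3)·C(8,2) + C(7,4)·C(8,1) + C(7,5)·C(8,0) = 2457; total = C(15,5) = 3003.
P = 2457/3003 = 9/11 ≈ 0.8182.

9/11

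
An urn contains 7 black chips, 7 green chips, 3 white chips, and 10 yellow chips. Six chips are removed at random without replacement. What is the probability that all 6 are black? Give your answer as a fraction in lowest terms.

7/296010

Unordered draws without replacement: count favorable combinations over C(27,6).
Favorable = C(7,6) · C(7,0) · C(3,0) · C(10,0) = 7; total = C(27,6) = 296010.
P = 7/296010 = 7/296010 ≈ 0.0000.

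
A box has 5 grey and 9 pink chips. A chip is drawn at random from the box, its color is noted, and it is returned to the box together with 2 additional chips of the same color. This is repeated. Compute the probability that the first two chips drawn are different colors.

Either pink then grey, or grey then pink; after the first draw the total is 16.
P = (9/14)·(5/16) + (5/14)·(9/16) = 45/112 ≈ 0.4018.

45/112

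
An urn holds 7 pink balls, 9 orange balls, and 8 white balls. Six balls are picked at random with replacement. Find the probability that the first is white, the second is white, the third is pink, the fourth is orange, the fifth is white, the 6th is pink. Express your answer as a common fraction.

Multiply the conditional probability of each draw in order, with replacement (the composition resets each draw).
P = (8/24) · (8/24) · (7/24) · (9/24) · (8/24) · (7/24) = 49/41472 ≈ 0.0012.

49/41472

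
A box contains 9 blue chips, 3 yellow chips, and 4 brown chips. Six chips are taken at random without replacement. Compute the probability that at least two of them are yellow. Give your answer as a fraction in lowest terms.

Sum the hypergeometric tail for j = 2,…,3 yellow chips.
Favorable = C(3,2)·C(13,4) + C(3,3)·C(13,3) = 2431; total = C(16,6) = 8008.
P = 2431/8008 = 17/56 ≈ 0.3036.

17/56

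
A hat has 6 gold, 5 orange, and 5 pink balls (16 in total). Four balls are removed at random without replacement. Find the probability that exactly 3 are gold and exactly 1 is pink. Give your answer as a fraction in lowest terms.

Unordered draws without replacement: count favorable combinations over C(16,4).
Favorable = C(6,3) · C(5,0) · C(5,1) = 100; total = C(16,4) = 1820.
P = 100/1820 = 5/91 ≈ 0.0549.

5/91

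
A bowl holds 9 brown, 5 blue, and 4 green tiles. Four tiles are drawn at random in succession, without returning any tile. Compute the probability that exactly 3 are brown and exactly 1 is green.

Unordered draws without replacement: count favorable combinations over C(18,4).
Favorable = C(9,3) · C(5,0) · C(4,1) = 336; total = C(18,4) = 3060.
P = 336/3060 = 28/255 ≈ 0.1098.

28/255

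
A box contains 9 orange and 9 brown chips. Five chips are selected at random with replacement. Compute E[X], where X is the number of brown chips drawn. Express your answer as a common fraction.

By linearity of expectation, E[X] = Σ P(draw i is brown); each independent draw has P(brown) = 9/18.
E[X] = 5 · 9/18 = 5/2 ≈ 2.5000.

5/2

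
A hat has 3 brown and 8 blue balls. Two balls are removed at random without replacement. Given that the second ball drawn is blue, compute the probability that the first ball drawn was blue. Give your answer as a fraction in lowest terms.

P(first=blue and the second ball drawn is blue) = (8/11)·(7/10) = 28/55.
P(the second ball drawn is blue) = Σ over first color = 12/55 + 28/55 = 8/11.
By Bayes, P(first=blue | the second ball drawn is blue) = 28/55 / 8/11 = 7/10 ≈ 0.7000.

7/10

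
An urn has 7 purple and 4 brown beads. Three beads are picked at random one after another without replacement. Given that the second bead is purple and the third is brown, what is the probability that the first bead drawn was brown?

P(first=brown and the second bead is purple and the third is brown) = (4/11)·(7/10)·(3/9) = 14/165.
P(E) = Σ over first color = 28/165 + 14/165 = 14/55.
By Bayes, P(first=brown | E) = 14/165 / 14/55 = 1/3 ≈ 0.3333.

1/3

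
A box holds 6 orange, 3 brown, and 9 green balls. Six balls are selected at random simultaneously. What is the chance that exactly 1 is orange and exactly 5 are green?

Unordered draws without replacement: count favorable combinations over C(18,6).
Favorable = C(6,1) · C(3,0) · C(9,5) = 756; total = C(18,6) = 18564.
P = 756/18564 = 9/221 ≈ 0.0407.

9/221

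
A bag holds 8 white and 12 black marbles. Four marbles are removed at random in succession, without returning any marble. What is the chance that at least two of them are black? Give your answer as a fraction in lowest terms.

4103/4845

Sum the hypergeometric tail for j = 2,…,4 black marbles.
Favorable = C(12,2)·C(8,2) + C(12,3)·C(8,1) + C(12,4)·C(8,0) = 4103; total = C(20,4) = 4845.
P = 4103/4845 = 4103/4845 ≈ 0.8469.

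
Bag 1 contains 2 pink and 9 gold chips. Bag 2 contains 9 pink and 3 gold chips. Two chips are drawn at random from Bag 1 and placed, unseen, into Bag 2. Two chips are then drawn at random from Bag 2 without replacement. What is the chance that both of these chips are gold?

471/5005

Condition on how many of the transferred chips are gold (from Bag 1: 9 gold of 11; then Bag 2 has 14 total).
  0 gold: C(9,0)C(2,2)/C(11,2) = 1/55; then P = C(3,2)/C(14,2) = 3/91
  1 gold: C(9,1)C(2,1)/C(11,2) = 18/55; then P = C(4,2)/C(14,2) = 6/91
  2 gold: C(9,2)C(2,0)/C(11,2) = 36/55; then P = C(5,2)/C(14,2) = 10/91
P(both gold) = 471/5005 ≈ 0.0941.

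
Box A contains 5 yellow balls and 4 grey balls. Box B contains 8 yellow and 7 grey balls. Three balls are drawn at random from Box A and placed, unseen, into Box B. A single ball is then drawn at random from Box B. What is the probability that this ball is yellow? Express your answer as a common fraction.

Condition on how many of the transferred balls are yellow (from Box A: 5 yellow of 9; then Box B has 18 total).
  0 yellow: C(5,0)C(4,3)/C(9,3) = 1/21; then P = 8/18
  1 yellow: C(5,1)C(4,2)/C(9,3) = 5/14; then P = 9/18
  2 yellow: C(5,2)C(4,1)/C(9,3) = 10/21; then P = 10/18
  3 yellow: C(5,3)C(4,0)/C(9,3) = 5/42; then P = 11/18
P(yellow from Box B) = 29/54 ≈ 0.5370.

29/54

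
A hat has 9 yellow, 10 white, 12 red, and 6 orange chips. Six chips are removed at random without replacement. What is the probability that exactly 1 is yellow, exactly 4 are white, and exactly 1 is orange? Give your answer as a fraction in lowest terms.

135/27676

Unordered draws without replacement: count favorable combinations over C(37,6).
Favorable = C(9,1) · C(10,4) · C(12,0) · C(6,1) = 11340; total = C(37,6) = 2324784.
P = 11340/2324784 = 135/27676 ≈ 0.0049.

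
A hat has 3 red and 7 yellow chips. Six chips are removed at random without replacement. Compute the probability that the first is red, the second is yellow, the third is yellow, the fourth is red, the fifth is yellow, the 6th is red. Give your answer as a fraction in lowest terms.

Multiply the conditional probability of each draw in order, without replacement, so each draw removes one from its color and from the total.
P = (3/10) · (7/9) · (6/8) · (2/7) · (5/6) · (1/5) = 1/120 ≈ 0.0083.

1/120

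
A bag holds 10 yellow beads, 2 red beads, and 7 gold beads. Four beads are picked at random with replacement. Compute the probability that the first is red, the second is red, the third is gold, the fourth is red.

Multiply the conditional probability of each draw in order, with replacement (the composition resets each draw).
P = (2/19) · (2/19) · (7/19) · (2/19) = 56/130321 ≈ 0.0004.

56/130321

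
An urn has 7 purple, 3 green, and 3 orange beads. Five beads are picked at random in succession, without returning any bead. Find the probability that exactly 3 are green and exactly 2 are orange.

1/429

Unordered draws without replacement: count favorable combinations over C(13,5).
Favorable = C(7,0) · C(3,3) · C(3,2) = 3; total = C(13,5) = 1287.
P = 3/1287 = 1/429 ≈ 0.0023.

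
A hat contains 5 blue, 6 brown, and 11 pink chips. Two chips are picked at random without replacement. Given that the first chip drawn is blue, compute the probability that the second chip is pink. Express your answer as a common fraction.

11/21

After removing 1 blue, the hat has 11 pink out of 21 remaining.
P(second is pink | given) = 11/21 ≈ 0.5238.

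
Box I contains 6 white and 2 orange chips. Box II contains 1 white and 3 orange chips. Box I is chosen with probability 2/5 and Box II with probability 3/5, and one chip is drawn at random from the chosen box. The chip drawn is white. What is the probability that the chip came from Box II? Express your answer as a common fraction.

P(white | Box I) = 3/4; P(white | Box II) = 1/4.
P(white) = 2/5·3/4 + 3/5·1/4 = 9/20.
By Bayes' rule, P(Box II | white) = 3/20 / 9/20 = 1/3 ≈ 0.3333.

1/3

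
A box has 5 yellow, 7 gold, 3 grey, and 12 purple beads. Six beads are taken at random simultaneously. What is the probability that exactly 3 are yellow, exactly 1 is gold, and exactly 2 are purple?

14/897

Unordered draws without replacement: count favorable combinations over C(27,6).
Favorable = C(5,3) · C(7,1) · C(3,0) · C(12,2) = 4620; total = C(27,6) = 296010.
P = 4620/296010 = 14/897 ≈ 0.0156.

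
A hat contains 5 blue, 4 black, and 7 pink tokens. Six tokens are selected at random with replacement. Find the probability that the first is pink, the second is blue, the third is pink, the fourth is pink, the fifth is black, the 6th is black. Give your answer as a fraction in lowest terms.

1715/1048576

Multiply the conditional probability of each draw in order, with replacement (the composition resets each draw).
P = (7/16) · (5/16) · (7/16) · (7/16) · (4/16) · (4/16) = 1715/1048576 ≈ 0.0016.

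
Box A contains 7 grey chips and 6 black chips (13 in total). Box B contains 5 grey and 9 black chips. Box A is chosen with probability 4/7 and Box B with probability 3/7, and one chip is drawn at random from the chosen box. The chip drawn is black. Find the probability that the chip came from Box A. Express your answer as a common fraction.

P(black | Box A) = 6/13; P(black | Box B) = 9/14.
P(black) = 4/7·6/13 + 3/7·9/14 = 687/1274.
By Bayes' rule, P(Box A | black) = 24/91 / 687/1274 = 112/229 ≈ 0.4891.

112/229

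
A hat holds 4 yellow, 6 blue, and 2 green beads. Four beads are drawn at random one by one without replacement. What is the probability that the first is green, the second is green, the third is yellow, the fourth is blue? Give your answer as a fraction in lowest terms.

Multiply the conditional probability of each draw in order, without replacement, so each draw removes one from its color and from the total.
P = (2/12) · (1/11) · (4/10) · (6/9) = 2/495 ≈ 0.0040.

2/495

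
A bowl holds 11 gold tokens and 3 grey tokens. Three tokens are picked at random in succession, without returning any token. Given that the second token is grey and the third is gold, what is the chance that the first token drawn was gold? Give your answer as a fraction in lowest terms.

P(first=gold and the second token is grey and the third is gold) = (11/14)·(3/13)·(10/12) = 55/364.
P(E) = Σ over first color = 55/364 + 11/364 = 33/182.
By Bayes, P(first=gold | E) = 55/364 / 33/182 = 5/6 ≈ 0.8333.

5/6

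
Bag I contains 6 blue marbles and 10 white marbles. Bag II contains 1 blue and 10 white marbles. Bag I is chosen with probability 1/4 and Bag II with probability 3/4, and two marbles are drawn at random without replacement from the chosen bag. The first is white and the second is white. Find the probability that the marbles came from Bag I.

11/83

P(E | Bag I) = 3/8; P(E | Bag II) = 9/11.
P(E) = 1/4·3/8 + 3/4·9/11 = 249/352.
By Bayes' rule, P(Bag I | E) = 3/32 / 249/352 = 11/83 ≈ 0.1325.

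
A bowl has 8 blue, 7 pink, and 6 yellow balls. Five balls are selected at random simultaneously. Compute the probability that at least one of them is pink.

2621/2907

Use the complement: P(at least one pink) = 1 − P(no pink).
P(none) = C(14,5)/C(21,5) = 2002/20349.
So P = 1 − 2002/20349 = 2621/2907 ≈ 0.9016.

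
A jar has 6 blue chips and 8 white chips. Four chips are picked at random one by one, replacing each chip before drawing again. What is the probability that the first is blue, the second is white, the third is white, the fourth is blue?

144/2401

Multiply the conditional probability of each draw in order, with replacement (the composition resets each draw).
P = (6/14) · (8/14) · (8/14) · (6/14) = 144/2401 ≈ 0.0600.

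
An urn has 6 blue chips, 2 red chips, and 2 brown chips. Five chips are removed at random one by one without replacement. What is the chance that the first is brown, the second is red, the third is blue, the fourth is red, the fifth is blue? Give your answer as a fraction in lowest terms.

Multiply the conditional probability of each draw in order, without replacement, so each draw removes one from its color and from the total.
P = (2/10) · (2/9) · (6/8) · (1/7) · (5/6) = 1/252 ≈ 0.0040.

1/252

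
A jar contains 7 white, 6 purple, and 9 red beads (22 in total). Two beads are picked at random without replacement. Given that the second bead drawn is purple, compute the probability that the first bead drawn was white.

P(first=white and the second bead drawn is purple) = (7/22)·(6/21) = 1/11.
P(the second bead drawn is purple) = Σ over first color = 1/11 + 5/77 + 9/77 = 3/11.
By Bayes, P(first=white | the second bead drawn is purple) = 1/11 / 3/11 = 1/3 ≈ 0.3333.

1/3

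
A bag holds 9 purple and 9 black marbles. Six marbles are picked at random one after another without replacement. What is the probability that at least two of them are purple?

Sum the hypergeometric tail for j = 2,…,6 purple marbles.
Favorable = C(9,2)·C(9,4) + C(9,3)·C(9,3) + C(9,4)·C(9,2) + C(9,5)·C(9,1) + C(9,6)·C(9,0) = 17346; total = C(18,6) = 18564.
P = 17346/18564 = 413/442 ≈ 0.9344.

413/442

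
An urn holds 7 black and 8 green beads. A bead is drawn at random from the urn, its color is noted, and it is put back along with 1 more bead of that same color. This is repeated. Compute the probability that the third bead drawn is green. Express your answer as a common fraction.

Sum over the four possibilities for the first two draws (green/not-green each), tracking how the green count and total change by +1 per draw.
P(third is green) = 8/15 ≈ 0.5333. (In a Pólya urn every draw has the same marginal probability 8/15.)

8/15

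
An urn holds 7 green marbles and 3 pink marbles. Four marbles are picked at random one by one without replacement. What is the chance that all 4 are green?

1/6

Unordered draws without replacement: count favorable combinations over C(10,4).
Favorable = C(7,4) · C(3,0) = 35; total = C(10,4) = 210.
P = 35/210 = 1/6 ≈ 0.1667.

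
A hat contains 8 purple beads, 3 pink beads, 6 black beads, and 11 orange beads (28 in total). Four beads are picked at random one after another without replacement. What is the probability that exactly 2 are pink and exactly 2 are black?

1/455

Unordered draws without replacement: count favorable combinations over C(28,4).
Favorable = C(8,0) · C(3,2) · C(6,2) · C(11,0) = 45; total = C(28,4) = 20475.
P = 45/20475 = 1/455 ≈ 0.0022.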